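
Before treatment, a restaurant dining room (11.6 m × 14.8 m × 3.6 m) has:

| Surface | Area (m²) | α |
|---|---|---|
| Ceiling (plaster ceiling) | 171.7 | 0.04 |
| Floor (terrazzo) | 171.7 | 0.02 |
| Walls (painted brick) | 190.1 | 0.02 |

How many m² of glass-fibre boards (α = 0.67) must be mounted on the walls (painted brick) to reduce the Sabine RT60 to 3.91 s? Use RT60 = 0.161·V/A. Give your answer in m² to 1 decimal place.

17.5

A₁ = Σ Sᵢαᵢ = 171.7·0.04 + 171.7·0.02 + 190.1·0.02 = 14.104 sabins.
Required A₂ = 0.161·618.048/3.91 = 25.449 sabins.
Absorption to add: 25.449 − 14.104 = 11.345 sabins.
Net gain per m²: Δα = 0.67 − 0.02 = 0.65.
Panel area = 11.345 / 0.65 = 17.5 m².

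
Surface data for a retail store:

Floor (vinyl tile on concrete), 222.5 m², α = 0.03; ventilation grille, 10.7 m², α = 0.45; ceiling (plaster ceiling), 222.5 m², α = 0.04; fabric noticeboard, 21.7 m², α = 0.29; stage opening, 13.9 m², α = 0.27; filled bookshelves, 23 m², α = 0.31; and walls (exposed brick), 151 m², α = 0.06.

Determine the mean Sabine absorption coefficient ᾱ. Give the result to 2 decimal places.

Total surface area S = 665.3 m².
Σ(Sᵢαᵢ) = 222.5*0.03 + 10.7*0.45 + 222.5*0.04 + 21.7*0.29 + 13.9*0.27 + 23*0.31 + 151*0.06 = 46.626.
ᾱ = A/S = 0.07.

0.07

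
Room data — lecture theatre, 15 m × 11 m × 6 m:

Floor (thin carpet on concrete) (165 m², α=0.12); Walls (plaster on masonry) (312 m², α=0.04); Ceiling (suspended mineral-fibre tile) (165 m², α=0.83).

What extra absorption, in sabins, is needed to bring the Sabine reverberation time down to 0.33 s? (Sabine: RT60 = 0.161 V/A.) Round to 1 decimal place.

313.8 sabins

Summing Sᵢαᵢ: 19.800 + 12.480 + 136.950 → A₁ = 169.230 sabins.
For T = 0.33 s, need A₂ = 0.161·V/T = 0.161·990/0.33 = 483.000 sabins.
Additional absorption ΔA = 483.000 − 169.230 = 313.8 sabins.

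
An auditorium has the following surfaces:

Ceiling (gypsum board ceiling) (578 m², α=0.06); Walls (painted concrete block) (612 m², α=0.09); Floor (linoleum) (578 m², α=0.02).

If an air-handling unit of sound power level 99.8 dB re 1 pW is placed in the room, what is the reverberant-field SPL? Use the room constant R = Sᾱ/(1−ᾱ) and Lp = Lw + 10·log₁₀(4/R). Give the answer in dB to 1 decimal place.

85.5 dB

A = 101.320 sabins; S = 1768.0 m².
ᾱ = 101.320/1768.0 = 0.0573; R = Sᾱ/(1−ᾱ) = 101.320/(1−0.0573) = 107.479 m².
Lp = 99.8 + 10·log₁₀(4/107.479) = 99.8 + (-14.29) = 85.5 dB.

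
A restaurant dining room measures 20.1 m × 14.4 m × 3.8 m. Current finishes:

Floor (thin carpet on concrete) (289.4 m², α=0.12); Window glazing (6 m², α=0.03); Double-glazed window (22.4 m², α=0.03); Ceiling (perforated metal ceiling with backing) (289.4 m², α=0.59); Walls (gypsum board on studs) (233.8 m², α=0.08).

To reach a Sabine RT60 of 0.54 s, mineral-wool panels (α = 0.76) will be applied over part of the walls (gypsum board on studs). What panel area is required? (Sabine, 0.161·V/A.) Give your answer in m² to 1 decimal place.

Summing Sᵢαᵢ: 34.728 + 0.180 + 0.672 + 170.746 + 18.704 → A₁ = 225.030 sabins.
V = 1099.872 m³. Target absorption A₂ = 0.161 × 1099.872 / 0.54 = 327.925 sabins.
ΔA needed = 327.925 − 225.030 = 102.895 sabins.
Net gain per m²: Δα = 0.76 − 0.08 = 0.68.
Area = ΔA/Δα = 102.895/0.68 = 151.3 m².

151.3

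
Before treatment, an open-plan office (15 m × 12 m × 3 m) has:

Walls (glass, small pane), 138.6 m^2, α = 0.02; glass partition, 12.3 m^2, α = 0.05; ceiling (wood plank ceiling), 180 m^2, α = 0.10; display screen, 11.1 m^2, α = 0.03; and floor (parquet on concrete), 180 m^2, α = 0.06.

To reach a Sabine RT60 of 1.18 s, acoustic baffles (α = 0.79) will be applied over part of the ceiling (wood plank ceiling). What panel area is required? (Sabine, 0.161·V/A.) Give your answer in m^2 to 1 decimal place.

59.6

Equivalent absorption area: A₁ = 138.6·0.02 + 12.3·0.05 + 180·0.10 + 11.1·0.03 + 180·0.06 = 32.520 m^2.
V = 540 m³. Target absorption A₂ = 0.161 × 540 / 1.18 = 73.678 sabins.
Absorption to add: 73.678 − 32.520 = 41.158 sabins.
Each m^2 of panel replacing the ceiling (wood plank ceiling) adds (0.79 − 0.10) = 0.69 sabins.
Area = ΔA/Δα = 41.158/0.69 = 59.6 m^2.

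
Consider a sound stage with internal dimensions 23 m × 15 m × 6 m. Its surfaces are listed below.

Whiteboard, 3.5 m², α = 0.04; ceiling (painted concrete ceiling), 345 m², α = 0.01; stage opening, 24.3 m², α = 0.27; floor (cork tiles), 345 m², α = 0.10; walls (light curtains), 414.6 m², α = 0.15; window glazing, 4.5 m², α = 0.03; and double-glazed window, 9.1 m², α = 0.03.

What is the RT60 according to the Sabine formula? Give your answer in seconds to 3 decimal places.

A = Σ Sᵢαᵢ = 3.5*0.04 + 345*0.01 + 24.3*0.27 + 345*0.10 + 414.6*0.15 + 4.5*0.03 + 9.1*0.03 = 107.249 sabins.
Room volume: 2070 m³.
Sabine: RT60 = 0.161 × 2070 / 107.249 = 3.107 s.

3.107 s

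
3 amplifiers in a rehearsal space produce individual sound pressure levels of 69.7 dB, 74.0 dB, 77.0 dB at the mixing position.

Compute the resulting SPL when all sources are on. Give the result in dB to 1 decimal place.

Σ 10^(Lᵢ/10) = 8.457e+07.
Combined level = 10 log₁₀(8.457e+07) = 79.3 dB.

79.3 dB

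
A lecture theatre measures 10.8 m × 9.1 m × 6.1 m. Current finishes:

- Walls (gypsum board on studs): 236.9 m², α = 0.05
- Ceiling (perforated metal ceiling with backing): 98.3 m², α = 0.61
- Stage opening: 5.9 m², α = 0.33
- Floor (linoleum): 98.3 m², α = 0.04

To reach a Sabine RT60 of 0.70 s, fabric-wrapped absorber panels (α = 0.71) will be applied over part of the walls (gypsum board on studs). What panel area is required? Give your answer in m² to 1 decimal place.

91.2

Summing Sᵢαᵢ: 11.845 + 59.963 + 1.947 + 3.932 → A₁ = 77.687 sabins.
V = 599.508 m³. Target absorption A₂ = 0.161 × 599.508 / 0.70 = 137.887 sabins.
Absorption to add: 137.887 − 77.687 = 60.200 sabins.
Net gain per m²: Δα = 0.71 − 0.05 = 0.66.
Area = ΔA/Δα = 60.200/0.66 = 91.2 m².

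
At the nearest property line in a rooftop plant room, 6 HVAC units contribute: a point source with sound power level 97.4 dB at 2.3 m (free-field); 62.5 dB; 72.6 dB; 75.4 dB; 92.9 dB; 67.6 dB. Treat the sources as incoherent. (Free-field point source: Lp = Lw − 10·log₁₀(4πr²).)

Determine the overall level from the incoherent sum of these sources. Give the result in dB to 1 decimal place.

Source at 2.3 m: Lp = 97.4 − 10·log₁₀(4π·2.3²) = 97.4 − 10·log₁₀(66.476) = 79.2 dB.
Converting to relative power and adding: 10^(79.2/10) + 10^(62.5/10) + 10^(72.6/10) + 10^(75.4/10) + 10^(92.9/10) + 10^(67.6/10) = 2.093e+09.
Back to dB: 10·log₁₀ Σ = 93.2 dB.

93.2 dB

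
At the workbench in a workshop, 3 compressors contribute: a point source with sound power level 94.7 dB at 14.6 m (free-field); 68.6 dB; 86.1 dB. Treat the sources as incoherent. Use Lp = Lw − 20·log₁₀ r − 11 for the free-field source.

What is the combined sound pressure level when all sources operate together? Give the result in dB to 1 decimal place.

Source at 14.6 m: Lp = 94.7 − 20·log₁₀(14.6) − 11 = 60.4 dB.
Sum in the linear (power) domain: Σ 10^(Lᵢ/10) = 10^(60.4/10) + 10^(68.6/10) + 10^(86.1/10) = 4.157e+08.
L_total = 10·log₁₀(4.157e+08) = 86.2 dB.

86.2 dB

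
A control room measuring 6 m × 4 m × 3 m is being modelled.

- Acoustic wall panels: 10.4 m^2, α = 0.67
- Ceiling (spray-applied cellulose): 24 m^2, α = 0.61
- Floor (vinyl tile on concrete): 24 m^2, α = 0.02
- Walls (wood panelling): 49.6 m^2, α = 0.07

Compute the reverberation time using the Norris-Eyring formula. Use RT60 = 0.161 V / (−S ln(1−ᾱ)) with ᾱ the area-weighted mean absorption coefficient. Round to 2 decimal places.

Total surface area S = 10.4 + 24 + 24 + 49.6 = 108.0 m^2.
Σ(Sᵢαᵢ) = 10.4×0.67 + 24×0.61 + 24×0.02 + 49.6×0.07 = 25.560.
ᾱ = 25.560 / 108.0 = 0.2367.
Eyring denominator: −S ln(1−ᾱ) = 29.171.
V = 6 × 4 × 3 = 72 m³.
RT60 = 0.161 × 72 / 29.171 = 0.40 s.

0.40 sec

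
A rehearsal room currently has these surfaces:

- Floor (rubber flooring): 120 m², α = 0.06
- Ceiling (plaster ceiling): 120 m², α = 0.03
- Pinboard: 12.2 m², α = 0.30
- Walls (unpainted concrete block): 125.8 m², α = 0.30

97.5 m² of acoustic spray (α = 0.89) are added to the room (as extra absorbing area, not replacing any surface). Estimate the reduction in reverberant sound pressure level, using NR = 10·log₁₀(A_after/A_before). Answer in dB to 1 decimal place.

4.3 dB

A_before = Σ Sᵢαᵢ = 120×0.06 + 120×0.03 + 12.2×0.30 + 125.8×0.30 = 52.200 sabins.
Added absorption = 97.5 × 0.89 = 86.775 sabins.
A_after = 52.200 + 86.775 = 138.975 sabins.
NR = 10·log₁₀(138.975/52.200) = 4.3 dB.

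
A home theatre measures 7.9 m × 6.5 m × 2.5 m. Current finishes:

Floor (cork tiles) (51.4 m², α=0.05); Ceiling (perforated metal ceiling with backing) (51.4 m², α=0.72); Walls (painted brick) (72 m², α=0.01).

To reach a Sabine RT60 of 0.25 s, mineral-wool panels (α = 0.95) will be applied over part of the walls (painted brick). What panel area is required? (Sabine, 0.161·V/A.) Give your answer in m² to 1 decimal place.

A₁ = Σ Sᵢαᵢ = 51.4*0.05 + 51.4*0.72 + 72*0.01 = 40.298 sabins.
V = 128.375 m³. Target absorption A₂ = 0.161 × 128.375 / 0.25 = 82.674 sabins.
ΔA needed = 82.674 − 40.298 = 42.376 sabins.
Net gain per m²: Δα = 0.95 − 0.01 = 0.94.
Panel area = 42.376 / 0.94 = 45.1 m².

45.1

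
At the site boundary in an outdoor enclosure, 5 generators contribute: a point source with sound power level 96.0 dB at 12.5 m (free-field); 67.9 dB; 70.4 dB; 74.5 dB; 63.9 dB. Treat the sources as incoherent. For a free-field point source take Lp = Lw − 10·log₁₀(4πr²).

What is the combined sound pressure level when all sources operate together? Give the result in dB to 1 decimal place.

77.0 dB

Source at 12.5 m: Lp = 96.0 − 10·log₁₀(4π·12.5²) = 96.0 − 10·log₁₀(1963.495) = 63.1 dB.
Σ 10^(Lᵢ/10) = 4.981e+07.
Combined level = 10 log₁₀(4.981e+07) = 77.0 dB.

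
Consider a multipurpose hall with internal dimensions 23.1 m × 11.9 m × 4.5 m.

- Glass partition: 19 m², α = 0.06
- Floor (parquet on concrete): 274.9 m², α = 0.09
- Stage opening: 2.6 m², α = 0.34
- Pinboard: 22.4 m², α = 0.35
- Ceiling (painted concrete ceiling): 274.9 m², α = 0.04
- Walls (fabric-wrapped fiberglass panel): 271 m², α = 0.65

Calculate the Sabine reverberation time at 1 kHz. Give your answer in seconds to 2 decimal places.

0.90 seconds

Summing Sᵢαᵢ: 1.140 + 24.741 + 0.884 + 7.840 + 10.996 + 176.150 → A = 221.751 sabins.
Room volume: 1237.005 m³.
T = 0.161 V/A = 0.161·1237.005/221.751 = 0.90 s.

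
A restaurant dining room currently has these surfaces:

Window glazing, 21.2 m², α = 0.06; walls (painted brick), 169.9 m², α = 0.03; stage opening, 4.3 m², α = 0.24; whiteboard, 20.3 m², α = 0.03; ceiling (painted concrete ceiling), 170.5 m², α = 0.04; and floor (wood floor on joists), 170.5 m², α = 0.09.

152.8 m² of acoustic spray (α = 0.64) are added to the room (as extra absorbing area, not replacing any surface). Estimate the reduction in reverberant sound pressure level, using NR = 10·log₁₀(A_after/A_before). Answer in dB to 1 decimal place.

A_before = Σ Sᵢαᵢ = 21.2×0.06 + 169.9×0.03 + 4.3×0.24 + 20.3×0.03 + 170.5×0.04 + 170.5×0.09 = 30.175 sabins.
Added absorption = 152.8 × 0.64 = 97.792 sabins.
A_after = 30.175 + 97.792 = 127.967 sabins.
Reduction = 10 log₁₀(A_after/A_before) = 10 log₁₀(4.2408) = 6.3 dB.

6.3 dB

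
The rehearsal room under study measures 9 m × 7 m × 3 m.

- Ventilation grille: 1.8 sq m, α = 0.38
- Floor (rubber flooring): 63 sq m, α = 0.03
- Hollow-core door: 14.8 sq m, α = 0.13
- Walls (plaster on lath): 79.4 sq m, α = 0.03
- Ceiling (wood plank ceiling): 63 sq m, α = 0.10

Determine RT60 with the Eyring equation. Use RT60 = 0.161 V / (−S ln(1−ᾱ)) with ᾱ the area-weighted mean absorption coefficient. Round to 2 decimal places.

2.24 s

S = Σ Sᵢ = 222.0 sq m.
Absorption A = 1.8×0.38 + 63×0.03 + 14.8×0.13 + 79.4×0.03 + 63×0.10 = 13.180 sabins.
Mean coefficient ᾱ = A/S = 0.0594.
Eyring denominator: −S ln(1−ᾱ) = 13.595.
V = 9 × 7 × 3 = 189 m³.
T = 0.161·V/[−S·ln(1−ᾱ)] = 0.161·189/13.595 = 2.24 s.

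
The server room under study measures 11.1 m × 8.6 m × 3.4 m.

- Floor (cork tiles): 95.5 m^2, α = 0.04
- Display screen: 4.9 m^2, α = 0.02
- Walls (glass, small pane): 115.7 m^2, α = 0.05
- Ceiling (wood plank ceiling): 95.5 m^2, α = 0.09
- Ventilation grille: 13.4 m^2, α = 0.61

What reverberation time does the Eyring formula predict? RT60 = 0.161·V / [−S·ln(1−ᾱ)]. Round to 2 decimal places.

1.89 s

S = Σ Sᵢ = 325.0 m^2.
Σ(Sᵢαᵢ) = 95.5×0.04 + 4.9×0.02 + 115.7×0.05 + 95.5×0.09 + 13.4×0.61 = 26.472.
ᾱ = 26.472 / 325.0 = 0.0815.
Eyring denominator: −S ln(1−ᾱ) = 27.629.
V = 11.1 × 8.6 × 3.4 = 324.564 m³.
T = 0.161·V/[−S·ln(1−ᾱ)] = 0.161·324.564/27.629 = 1.89 s.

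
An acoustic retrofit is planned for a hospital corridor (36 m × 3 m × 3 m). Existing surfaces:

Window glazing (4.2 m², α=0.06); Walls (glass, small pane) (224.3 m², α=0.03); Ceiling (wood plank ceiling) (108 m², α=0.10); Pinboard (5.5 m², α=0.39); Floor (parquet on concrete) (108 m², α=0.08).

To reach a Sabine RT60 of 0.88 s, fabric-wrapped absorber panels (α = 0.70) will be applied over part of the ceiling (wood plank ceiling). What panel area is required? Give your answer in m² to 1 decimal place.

51.2

Summing Sᵢαᵢ: 0.252 + 6.729 + 10.800 + 2.145 + 8.640 → A₁ = 28.566 sabins.
V = 324 m³. Target absorption A₂ = 0.161 × 324 / 0.88 = 59.277 sabins.
ΔA needed = 59.277 − 28.566 = 30.711 sabins.
Net gain per m²: Δα = 0.70 − 0.10 = 0.60.
Panel area = 30.711 / 0.60 = 51.2 m².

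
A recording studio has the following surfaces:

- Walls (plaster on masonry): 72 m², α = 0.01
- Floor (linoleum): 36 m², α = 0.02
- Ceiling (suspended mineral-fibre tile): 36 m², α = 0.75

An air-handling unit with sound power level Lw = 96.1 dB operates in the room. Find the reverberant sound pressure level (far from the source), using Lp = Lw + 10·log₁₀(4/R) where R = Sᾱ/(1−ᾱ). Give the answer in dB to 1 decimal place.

A = 28.440 sabins; S = 144.0 m².
ᾱ = 0.1975, so room constant R = A/(1−ᾱ) = 35.439 m².
Lp = Lw + 10 log₁₀(4/R) = 96.1 -9.47 = 86.6 dB.

86.6 dB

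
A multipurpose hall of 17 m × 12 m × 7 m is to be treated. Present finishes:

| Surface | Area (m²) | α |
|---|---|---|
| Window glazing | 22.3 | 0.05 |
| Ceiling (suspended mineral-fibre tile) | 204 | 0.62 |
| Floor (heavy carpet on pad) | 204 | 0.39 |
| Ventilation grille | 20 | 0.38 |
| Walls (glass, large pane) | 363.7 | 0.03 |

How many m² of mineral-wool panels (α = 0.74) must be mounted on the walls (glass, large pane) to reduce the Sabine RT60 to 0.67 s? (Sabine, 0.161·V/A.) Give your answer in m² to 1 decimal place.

165.5

Summing Sᵢαᵢ: 1.115 + 126.480 + 79.560 + 7.600 + 10.911 → A₁ = 225.666 sabins.
Required A₂ = 0.161·1428/0.67 = 343.146 sabins.
ΔA needed = 343.146 − 225.666 = 117.480 sabins.
Net gain per m²: Δα = 0.74 − 0.03 = 0.71.
Area = ΔA/Δα = 117.480/0.71 = 165.5 m².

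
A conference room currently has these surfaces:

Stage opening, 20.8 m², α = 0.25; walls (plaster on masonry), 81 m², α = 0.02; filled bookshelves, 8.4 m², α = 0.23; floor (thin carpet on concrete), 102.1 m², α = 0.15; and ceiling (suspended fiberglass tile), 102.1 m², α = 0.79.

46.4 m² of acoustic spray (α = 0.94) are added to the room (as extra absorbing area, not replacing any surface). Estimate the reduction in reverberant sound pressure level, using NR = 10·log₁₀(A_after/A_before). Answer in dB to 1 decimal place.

1.5 dB

Equivalent absorption area: A_before = 20.8×0.25 + 81×0.02 + 8.4×0.23 + 102.1×0.15 + 102.1×0.79 = 104.726 m².
Added absorption = 46.4 × 0.94 = 43.616 sabins.
A_after = 104.726 + 43.616 = 148.342 sabins.
NR = 10·log₁₀(148.342/104.726) = 1.5 dB.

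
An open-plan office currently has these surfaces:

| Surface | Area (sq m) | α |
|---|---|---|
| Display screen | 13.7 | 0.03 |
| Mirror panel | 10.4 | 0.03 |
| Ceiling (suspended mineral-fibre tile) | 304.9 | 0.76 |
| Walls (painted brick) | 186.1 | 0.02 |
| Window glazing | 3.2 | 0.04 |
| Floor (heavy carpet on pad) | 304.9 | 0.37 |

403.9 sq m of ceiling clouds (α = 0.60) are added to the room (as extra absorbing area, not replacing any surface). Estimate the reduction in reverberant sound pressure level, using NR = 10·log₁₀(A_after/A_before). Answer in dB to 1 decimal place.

A_before = Σ Sᵢαᵢ = 13.7*0.03 + 10.4*0.03 + 304.9*0.76 + 186.1*0.02 + 3.2*0.04 + 304.9*0.37 = 349.110 sabins.
Treatment contributes 403.9·0.60 = 242.340 sabins.
A_after = 349.110 + 242.340 = 591.450 sabins.
Reduction = 10 log₁₀(A_after/A_before) = 10 log₁₀(1.6942) = 2.3 dB.

2.3 dB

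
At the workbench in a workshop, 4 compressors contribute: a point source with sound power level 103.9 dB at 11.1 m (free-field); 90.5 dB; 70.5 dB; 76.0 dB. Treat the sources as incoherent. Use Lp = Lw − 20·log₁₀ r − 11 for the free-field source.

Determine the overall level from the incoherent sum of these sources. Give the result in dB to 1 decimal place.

Source at 11.1 m: Lp = 103.9 − 20·log₁₀(11.1) − 11 = 72.0 dB.
Σ 10^(Lᵢ/10) = 1.189e+09.
L_total = 10·log₁₀(1.189e+09) = 90.8 dB.

90.8 dB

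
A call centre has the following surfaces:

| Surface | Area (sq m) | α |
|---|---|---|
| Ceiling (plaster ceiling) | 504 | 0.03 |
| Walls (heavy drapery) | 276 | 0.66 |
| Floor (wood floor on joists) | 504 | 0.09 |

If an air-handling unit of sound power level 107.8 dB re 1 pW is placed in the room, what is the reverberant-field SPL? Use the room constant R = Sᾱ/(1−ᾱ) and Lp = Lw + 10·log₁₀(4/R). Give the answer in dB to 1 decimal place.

A = 242.640 sabins; S = 1284.0 sq m.
ᾱ = 0.1890, so room constant R = A/(1−ᾱ) = 299.186 sq m.
Lp = Lw + 10 log₁₀(4/R) = 107.8 -18.74 = 89.1 dB.

89.1 dB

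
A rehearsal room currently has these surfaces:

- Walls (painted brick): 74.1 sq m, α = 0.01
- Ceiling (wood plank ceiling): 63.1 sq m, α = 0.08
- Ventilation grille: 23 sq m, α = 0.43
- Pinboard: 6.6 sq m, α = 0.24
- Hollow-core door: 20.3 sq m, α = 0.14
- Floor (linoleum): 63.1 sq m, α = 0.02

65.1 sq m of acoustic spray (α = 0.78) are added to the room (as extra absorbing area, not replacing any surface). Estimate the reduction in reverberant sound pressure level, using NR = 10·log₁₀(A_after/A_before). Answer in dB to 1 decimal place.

Equivalent absorption area: A_before = 74.1×0.01 + 63.1×0.08 + 23×0.43 + 6.6×0.24 + 20.3×0.14 + 63.1×0.02 = 21.367 sq m.
Added absorption = 65.1 × 0.78 = 50.778 sabins.
New total A_after = 72.145 sabins.
Reduction = 10 log₁₀(A_after/A_before) = 10 log₁₀(3.3765) = 5.3 dB.

5.3 dB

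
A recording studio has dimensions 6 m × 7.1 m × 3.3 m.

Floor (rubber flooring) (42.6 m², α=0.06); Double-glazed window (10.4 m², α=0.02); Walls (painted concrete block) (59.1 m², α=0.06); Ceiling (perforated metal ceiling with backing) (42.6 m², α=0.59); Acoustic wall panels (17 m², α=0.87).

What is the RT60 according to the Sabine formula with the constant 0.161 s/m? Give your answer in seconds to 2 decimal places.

A = Σ Sᵢαᵢ = 42.6×0.06 + 10.4×0.02 + 59.1×0.06 + 42.6×0.59 + 17×0.87 = 46.234 sabins.
Room volume: 140.58 m³.
RT60 = 0.161 · V / A = 0.161 × 140.58 / 46.234 = 0.49 s.

0.49 s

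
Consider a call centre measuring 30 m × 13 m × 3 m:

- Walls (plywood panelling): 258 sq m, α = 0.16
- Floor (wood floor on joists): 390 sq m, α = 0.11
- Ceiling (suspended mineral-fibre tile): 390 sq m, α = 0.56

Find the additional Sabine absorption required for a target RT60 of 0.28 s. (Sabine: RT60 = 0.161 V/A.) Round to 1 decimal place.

Total absorption A₁ = 258·0.16 + 390·0.11 + 390·0.56
  = 41.280 + 42.900 + 218.400 = 302.580 sq m sabins.
Target A₂ = 0.161·1170/0.28 = 672.750 sabins (V = 1170 m³).
Additional absorption ΔA = 672.750 − 302.580 = 370.2 sabins.

370.2 sabins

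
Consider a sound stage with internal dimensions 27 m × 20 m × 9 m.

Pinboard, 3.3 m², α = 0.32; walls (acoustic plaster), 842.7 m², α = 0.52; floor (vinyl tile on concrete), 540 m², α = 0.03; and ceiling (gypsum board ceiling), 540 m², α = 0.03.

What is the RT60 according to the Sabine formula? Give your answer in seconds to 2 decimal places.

1.66 seconds

A = Σ Sᵢαᵢ = 3.3·0.32 + 842.7·0.52 + 540·0.03 + 540·0.03 = 471.660 sabins.
Room volume: 4860 m³.
T = 0.161 V/A = 0.161·4860/471.660 = 1.66 s.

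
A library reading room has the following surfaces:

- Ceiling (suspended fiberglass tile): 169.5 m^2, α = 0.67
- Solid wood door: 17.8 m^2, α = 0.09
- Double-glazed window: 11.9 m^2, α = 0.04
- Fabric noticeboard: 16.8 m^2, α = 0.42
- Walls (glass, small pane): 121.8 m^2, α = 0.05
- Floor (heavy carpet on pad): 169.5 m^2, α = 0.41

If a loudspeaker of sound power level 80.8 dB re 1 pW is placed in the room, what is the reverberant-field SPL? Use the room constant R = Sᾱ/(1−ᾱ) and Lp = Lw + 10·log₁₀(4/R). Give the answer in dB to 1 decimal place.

Σ(Sᵢαᵢ) = 169.5·0.67 + 17.8·0.09 + 11.9·0.04 + 16.8·0.42 + 121.8·0.05 + 169.5·0.41 = 198.284; total area S = 507.3 m^2.
ᾱ = 0.3909, so room constant R = A/(1−ᾱ) = 325.536 m^2.
Lp = Lw + 10 log₁₀(4/R) = 80.8 -19.11 = 61.7 dB.

61.7 dB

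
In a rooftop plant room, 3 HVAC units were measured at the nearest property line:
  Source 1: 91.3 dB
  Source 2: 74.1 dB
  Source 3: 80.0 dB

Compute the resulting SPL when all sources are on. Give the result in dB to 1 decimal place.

91.7 dB

Sum in the linear (power) domain: Σ 10^(Lᵢ/10) = 10^(91.3/10) + 10^(74.1/10) + 10^(80.0/10) = 1.475e+09.
L_total = 10·log₁₀(1.475e+09) = 91.7 dB.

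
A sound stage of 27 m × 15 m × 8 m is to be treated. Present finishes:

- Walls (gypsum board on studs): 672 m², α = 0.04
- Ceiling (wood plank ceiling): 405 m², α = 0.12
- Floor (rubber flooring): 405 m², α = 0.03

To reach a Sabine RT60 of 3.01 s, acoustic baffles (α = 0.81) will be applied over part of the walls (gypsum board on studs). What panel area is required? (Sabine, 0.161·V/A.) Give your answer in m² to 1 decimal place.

Total absorption A₁ = 672*0.04 + 405*0.12 + 405*0.03
  = 26.880 + 48.600 + 12.150 = 87.630 m² sabins.
V = 3240 m³. Target absorption A₂ = 0.161 × 3240 / 3.01 = 173.302 sabins.
Absorption to add: 173.302 − 87.630 = 85.672 sabins.
Net gain per m²: Δα = 0.81 − 0.04 = 0.77.
Area = ΔA/Δα = 85.672/0.77 = 111.3 m².

111.3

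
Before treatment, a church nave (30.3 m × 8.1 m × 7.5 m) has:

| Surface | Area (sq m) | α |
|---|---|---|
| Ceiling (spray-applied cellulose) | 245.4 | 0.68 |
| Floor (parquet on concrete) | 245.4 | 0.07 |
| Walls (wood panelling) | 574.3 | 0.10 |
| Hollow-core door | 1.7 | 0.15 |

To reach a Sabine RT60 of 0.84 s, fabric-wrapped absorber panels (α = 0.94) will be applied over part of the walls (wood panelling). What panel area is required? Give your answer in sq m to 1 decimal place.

132.2

Equivalent absorption area: A₁ = 245.4*0.68 + 245.4*0.07 + 574.3*0.10 + 1.7*0.15 = 241.735 sq m.
V = 1840.725 m³. Target absorption A₂ = 0.161 × 1840.725 / 0.84 = 352.806 sabins.
Absorption to add: 352.806 − 241.735 = 111.071 sabins.
Each sq m of panel replacing the walls (wood panelling) adds (0.94 − 0.10) = 0.84 sabins.
Panel area = 111.071 / 0.84 = 132.2 sq m.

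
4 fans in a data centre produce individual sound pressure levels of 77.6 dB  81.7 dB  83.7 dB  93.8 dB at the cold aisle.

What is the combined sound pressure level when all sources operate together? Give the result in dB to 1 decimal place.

Σ 10^(Lᵢ/10) = 2.839e+09.
Back to dB: 10·log₁₀ Σ = 94.5 dB.

94.5 dB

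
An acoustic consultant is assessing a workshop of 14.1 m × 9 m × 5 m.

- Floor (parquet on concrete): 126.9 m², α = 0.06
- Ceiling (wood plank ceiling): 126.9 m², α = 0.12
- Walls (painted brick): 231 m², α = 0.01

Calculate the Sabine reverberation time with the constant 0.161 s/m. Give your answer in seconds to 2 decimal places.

A = Σ Sᵢαᵢ = 126.9·0.06 + 126.9·0.12 + 231·0.01 = 25.152 sabins.
Room volume: 634.5 m³.
RT60 = 0.161 · V / A = 0.161 × 634.5 / 25.152 = 4.06 s.

4.06 s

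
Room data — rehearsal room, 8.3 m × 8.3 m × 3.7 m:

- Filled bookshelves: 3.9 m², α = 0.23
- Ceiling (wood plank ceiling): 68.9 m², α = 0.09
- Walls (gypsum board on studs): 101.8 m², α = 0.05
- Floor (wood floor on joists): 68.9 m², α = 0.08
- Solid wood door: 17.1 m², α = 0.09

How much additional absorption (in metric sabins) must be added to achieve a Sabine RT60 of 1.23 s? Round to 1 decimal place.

Equivalent absorption area: A₁ = 3.9·0.23 + 68.9·0.09 + 101.8·0.05 + 68.9·0.08 + 17.1·0.09 = 19.239 m².
V = 254.893 m³. Required absorption A₂ = 0.161 × 254.893 / 1.23 = 33.364 sabins.
Additional absorption ΔA = 33.364 − 19.239 = 14.1 sabins.

14.1 sabins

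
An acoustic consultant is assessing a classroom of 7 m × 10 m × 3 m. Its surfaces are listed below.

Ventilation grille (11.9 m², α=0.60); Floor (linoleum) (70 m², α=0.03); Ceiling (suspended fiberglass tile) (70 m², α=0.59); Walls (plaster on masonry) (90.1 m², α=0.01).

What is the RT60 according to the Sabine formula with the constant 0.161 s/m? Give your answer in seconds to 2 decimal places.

0.66 seconds

Equivalent absorption area: A = 11.9×0.60 + 70×0.03 + 70×0.59 + 90.1×0.01 = 51.441 m².
Volume V = 7 × 10 × 3 = 210 m³.
Sabine: RT60 = 0.161 × 210 / 51.441 = 0.66 s.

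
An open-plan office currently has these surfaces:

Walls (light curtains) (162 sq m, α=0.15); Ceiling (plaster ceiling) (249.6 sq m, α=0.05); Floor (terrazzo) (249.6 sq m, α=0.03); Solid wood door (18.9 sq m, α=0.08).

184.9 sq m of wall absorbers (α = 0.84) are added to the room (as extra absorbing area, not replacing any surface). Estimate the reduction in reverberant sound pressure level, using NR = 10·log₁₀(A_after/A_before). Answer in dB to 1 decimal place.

A_before = Σ Sᵢαᵢ = 162·0.15 + 249.6·0.05 + 249.6·0.03 + 18.9·0.08 = 45.780 sabins.
Treatment contributes 184.9·0.84 = 155.316 sabins.
A_after = 45.780 + 155.316 = 201.096 sabins.
Reduction = 10 log₁₀(A_after/A_before) = 10 log₁₀(4.3927) = 6.4 dB.

6.4 dB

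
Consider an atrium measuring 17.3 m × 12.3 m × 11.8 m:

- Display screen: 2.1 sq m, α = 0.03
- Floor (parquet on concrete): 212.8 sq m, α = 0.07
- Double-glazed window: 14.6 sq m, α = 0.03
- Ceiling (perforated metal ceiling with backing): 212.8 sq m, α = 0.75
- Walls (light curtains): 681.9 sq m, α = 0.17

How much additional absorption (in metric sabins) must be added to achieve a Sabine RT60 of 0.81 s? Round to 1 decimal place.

208.2 sabins

Equivalent absorption area: A₁ = 2.1×0.03 + 212.8×0.07 + 14.6×0.03 + 212.8×0.75 + 681.9×0.17 = 290.920 sq m.
V = 2510.922 m³. Required absorption A₂ = 0.161 × 2510.922 / 0.81 = 499.084 sabins.
Additional absorption ΔA = 499.084 − 290.920 = 208.2 sabins.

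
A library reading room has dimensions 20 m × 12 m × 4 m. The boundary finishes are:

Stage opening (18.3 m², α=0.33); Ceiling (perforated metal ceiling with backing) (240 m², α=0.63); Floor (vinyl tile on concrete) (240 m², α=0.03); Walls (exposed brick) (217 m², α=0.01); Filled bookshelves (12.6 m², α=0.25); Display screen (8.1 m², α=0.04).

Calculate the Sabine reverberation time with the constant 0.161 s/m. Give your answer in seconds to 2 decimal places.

Equivalent absorption area: A = 18.3·0.33 + 240·0.63 + 240·0.03 + 217·0.01 + 12.6·0.25 + 8.1·0.04 = 170.083 m².
Volume V = 20 × 12 × 4 = 960 m³.
T = 0.161 V/A = 0.161·960/170.083 = 0.91 s.

0.91 sec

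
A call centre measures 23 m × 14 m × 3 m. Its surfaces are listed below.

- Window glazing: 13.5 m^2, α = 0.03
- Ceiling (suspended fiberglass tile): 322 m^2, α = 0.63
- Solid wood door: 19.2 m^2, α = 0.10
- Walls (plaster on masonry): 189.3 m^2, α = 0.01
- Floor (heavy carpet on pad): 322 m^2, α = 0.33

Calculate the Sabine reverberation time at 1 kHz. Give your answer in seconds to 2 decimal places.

Summing Sᵢαᵢ: 0.405 + 202.860 + 1.920 + 1.893 + 106.260 → A = 313.338 sabins.
Volume V = 23 × 14 × 3 = 966 m³.
Sabine: RT60 = 0.161 × 966 / 313.338 = 0.50 s.

0.50 s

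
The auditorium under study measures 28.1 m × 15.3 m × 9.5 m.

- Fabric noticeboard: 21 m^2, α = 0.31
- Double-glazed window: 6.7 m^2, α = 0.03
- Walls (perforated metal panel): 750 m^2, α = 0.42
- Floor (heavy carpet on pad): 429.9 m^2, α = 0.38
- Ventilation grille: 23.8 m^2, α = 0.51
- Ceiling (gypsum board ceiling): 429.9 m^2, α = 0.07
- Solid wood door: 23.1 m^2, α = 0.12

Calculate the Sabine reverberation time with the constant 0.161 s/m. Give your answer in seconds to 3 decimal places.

Equivalent absorption area: A = 21*0.31 + 6.7*0.03 + 750*0.42 + 429.9*0.38 + 23.8*0.51 + 429.9*0.07 + 23.1*0.12 = 530.076 m^2.
Volume V = 28.1 × 15.3 × 9.5 = 4084.335 m³.
RT60 = 0.161 · V / A = 0.161 × 4084.335 / 530.076 = 1.241 s.

1.241 sec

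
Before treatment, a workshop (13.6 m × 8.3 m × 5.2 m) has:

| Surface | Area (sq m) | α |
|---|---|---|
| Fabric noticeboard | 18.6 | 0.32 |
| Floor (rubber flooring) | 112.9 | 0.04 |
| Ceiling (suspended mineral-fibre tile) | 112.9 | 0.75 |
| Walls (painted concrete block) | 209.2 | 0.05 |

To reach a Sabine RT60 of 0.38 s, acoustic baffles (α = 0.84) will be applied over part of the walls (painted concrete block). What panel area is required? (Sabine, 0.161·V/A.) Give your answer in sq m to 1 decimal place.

A₁ = Σ Sᵢαᵢ = 18.6·0.32 + 112.9·0.04 + 112.9·0.75 + 209.2·0.05 = 105.603 sabins.
Required A₂ = 0.161·586.976/0.38 = 248.692 sabins.
Absorption to add: 248.692 − 105.603 = 143.089 sabins.
Net gain per sq m: Δα = 0.84 − 0.05 = 0.79.
Area = ΔA/Δα = 143.089/0.79 = 181.1 sq m.

181.1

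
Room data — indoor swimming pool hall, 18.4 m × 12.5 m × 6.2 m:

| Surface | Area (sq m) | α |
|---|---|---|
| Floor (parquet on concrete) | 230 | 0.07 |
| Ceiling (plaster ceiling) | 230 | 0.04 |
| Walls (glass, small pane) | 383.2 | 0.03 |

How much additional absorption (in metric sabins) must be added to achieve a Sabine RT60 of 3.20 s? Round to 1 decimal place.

Summing Sᵢαᵢ: 16.100 + 9.200 + 11.496 → A₁ = 36.796 sabins.
For T = 3.20 s, need A₂ = 0.161·V/T = 0.161·1426/3.20 = 71.746 sabins.
ΔA = A₂ − A₁ = 71.746 − 36.796 = 34.9 sabins.

34.9 sabins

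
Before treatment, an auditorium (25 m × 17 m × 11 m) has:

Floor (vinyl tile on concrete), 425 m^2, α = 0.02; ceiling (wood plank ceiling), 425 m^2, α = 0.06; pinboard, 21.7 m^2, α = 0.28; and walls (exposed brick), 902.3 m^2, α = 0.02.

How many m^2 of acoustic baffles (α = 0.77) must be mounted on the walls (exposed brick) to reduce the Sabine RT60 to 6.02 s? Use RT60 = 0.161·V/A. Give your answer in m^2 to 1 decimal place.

Summing Sᵢαᵢ: 8.500 + 25.500 + 6.076 + 18.046 → A₁ = 58.122 sabins.
V = 4675 m³. Target absorption A₂ = 0.161 × 4675 / 6.02 = 125.029 sabins.
ΔA needed = 125.029 − 58.122 = 66.907 sabins.
Net gain per m^2: Δα = 0.77 − 0.02 = 0.75.
Panel area = 66.907 / 0.75 = 89.2 m^2.

89.2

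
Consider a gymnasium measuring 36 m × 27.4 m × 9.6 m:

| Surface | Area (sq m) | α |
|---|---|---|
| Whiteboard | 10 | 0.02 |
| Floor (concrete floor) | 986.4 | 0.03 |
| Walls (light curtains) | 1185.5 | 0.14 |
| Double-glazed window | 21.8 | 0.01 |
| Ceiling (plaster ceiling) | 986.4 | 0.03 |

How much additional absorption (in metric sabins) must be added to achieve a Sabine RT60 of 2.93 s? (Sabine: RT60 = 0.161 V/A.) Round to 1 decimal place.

A₁ = Σ Sᵢαᵢ = 10*0.02 + 986.4*0.03 + 1185.5*0.14 + 21.8*0.01 + 986.4*0.03 = 225.572 sabins.
V = 9469.44 m³. Required absorption A₂ = 0.161 × 9469.44 / 2.93 = 520.334 sabins.
ΔA = A₂ − A₁ = 520.334 − 225.572 = 294.8 sabins.

294.8 sabins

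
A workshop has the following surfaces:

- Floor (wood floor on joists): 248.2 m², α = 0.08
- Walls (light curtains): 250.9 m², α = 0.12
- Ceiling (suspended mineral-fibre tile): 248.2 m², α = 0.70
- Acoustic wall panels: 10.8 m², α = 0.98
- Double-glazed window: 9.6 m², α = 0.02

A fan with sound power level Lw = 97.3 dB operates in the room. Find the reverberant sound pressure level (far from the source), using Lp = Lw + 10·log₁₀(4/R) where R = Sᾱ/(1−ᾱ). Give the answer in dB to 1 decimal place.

Σ(Sᵢαᵢ) = 248.2×0.08 + 250.9×0.12 + 248.2×0.70 + 10.8×0.98 + 9.6×0.02 = 234.480; total area S = 767.7 m².
ᾱ = 234.480/767.7 = 0.3054; R = Sᾱ/(1−ᾱ) = 234.480/(1−0.3054) = 337.576 m².
Lp = Lw + 10 log₁₀(4/R) = 97.3 -19.26 = 78.0 dB.

78.0 dB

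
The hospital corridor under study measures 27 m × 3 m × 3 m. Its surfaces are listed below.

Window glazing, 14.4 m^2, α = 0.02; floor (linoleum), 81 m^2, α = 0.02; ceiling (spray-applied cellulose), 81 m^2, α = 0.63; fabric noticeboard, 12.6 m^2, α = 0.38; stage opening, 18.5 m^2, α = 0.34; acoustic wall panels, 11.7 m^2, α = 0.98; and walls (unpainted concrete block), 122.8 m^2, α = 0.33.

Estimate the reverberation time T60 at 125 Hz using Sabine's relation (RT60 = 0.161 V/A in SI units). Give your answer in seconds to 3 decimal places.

0.337 s

A = Σ Sᵢαᵢ = 14.4*0.02 + 81*0.02 + 81*0.63 + 12.6*0.38 + 18.5*0.34 + 11.7*0.98 + 122.8*0.33 = 116.006 sabins.
V = 27·3·3 = 243 m³.
T = 0.161 V/A = 0.161·243/116.006 = 0.337 s.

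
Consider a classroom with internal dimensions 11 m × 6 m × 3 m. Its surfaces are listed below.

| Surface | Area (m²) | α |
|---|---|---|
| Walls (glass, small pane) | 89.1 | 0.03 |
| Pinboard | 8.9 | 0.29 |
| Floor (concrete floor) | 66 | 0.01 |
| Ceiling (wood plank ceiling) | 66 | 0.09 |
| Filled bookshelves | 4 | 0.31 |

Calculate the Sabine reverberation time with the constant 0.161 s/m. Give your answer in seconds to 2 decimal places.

2.43 s

Equivalent absorption area: A = 89.1*0.03 + 8.9*0.29 + 66*0.01 + 66*0.09 + 4*0.31 = 13.094 m².
V = 11·6·3 = 198 m³.
T = 0.161 V/A = 0.161·198/13.094 = 2.43 s.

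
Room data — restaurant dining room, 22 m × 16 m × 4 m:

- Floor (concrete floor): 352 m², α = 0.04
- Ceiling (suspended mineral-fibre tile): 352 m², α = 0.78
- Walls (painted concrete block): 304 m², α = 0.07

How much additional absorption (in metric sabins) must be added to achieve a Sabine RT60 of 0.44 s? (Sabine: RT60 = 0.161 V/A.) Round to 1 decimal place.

205.3 sabins

Summing Sᵢαᵢ: 14.080 + 274.560 + 21.280 → A₁ = 309.920 sabins.
For T = 0.44 s, need A₂ = 0.161·V/T = 0.161·1408/0.44 = 515.200 sabins.
ΔA = A₂ − A₁ = 515.200 − 309.920 = 205.3 sabins.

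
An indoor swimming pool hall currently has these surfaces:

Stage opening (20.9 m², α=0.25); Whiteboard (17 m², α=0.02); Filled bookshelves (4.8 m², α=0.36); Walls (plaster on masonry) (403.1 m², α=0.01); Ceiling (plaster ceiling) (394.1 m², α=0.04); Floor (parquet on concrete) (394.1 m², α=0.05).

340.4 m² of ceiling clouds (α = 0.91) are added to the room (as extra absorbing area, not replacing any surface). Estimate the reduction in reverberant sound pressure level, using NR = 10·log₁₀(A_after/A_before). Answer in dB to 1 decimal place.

8.8 dB

Total absorption A_before = 20.9*0.25 + 17*0.02 + 4.8*0.36 + 403.1*0.01 + 394.1*0.04 + 394.1*0.05
  = 5.225 + 0.340 + 1.728 + 4.031 + 15.764 + 19.705 = 46.793 m² sabins.
Treatment contributes 340.4·0.91 = 309.764 sabins.
New total A_after = 356.557 sabins.
NR = 10·log₁₀(356.557/46.793) = 8.8 dB.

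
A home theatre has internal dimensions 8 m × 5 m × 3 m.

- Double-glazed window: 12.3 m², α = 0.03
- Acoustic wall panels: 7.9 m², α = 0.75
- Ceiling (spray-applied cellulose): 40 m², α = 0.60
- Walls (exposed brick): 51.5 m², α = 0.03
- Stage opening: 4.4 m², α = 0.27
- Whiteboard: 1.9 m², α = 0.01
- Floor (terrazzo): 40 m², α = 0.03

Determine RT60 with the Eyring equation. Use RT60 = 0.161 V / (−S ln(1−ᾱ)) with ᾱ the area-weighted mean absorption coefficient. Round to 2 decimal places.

Total surface area S = 12.3 + 7.9 + 40 + 51.5 + 4.4 + 1.9 + 40 = 158.0 m².
Σ(Sᵢαᵢ) = 12.3·0.03 + 7.9·0.75 + 40·0.60 + 51.5·0.03 + 4.4·0.27 + 1.9·0.01 + 40·0.03 = 34.246.
ᾱ = 34.246 / 158.0 = 0.2167.
Eyring denominator: −S ln(1−ᾱ) = 38.590.
V = 8 × 5 × 3 = 120 m³.
T = 0.161·V/[−S·ln(1−ᾱ)] = 0.161·120/38.590 = 0.50 s.

0.50 s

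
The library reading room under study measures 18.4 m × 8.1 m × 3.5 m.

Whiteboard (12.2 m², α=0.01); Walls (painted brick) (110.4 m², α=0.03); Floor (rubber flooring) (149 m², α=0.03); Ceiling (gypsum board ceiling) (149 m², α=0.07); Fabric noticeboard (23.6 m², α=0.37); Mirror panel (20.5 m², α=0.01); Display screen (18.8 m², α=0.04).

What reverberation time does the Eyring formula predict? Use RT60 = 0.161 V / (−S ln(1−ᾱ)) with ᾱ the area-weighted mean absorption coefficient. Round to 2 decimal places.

2.91 seconds

S = Σ Sᵢ = 483.5 m².
Absorption A = 12.2×0.01 + 110.4×0.03 + 149×0.03 + 149×0.07 + 23.6×0.37 + 20.5×0.01 + 18.8×0.04 = 28.023 sabins.
Mean coefficient ᾱ = A/S = 0.0580.
−S·ln(1−ᾱ) = −483.5 × ln(1 − 0.0580) = 28.889.
V = 18.4 × 8.1 × 3.5 = 521.64 m³.
RT60 = 0.161 × 521.64 / 28.889 = 2.91 s.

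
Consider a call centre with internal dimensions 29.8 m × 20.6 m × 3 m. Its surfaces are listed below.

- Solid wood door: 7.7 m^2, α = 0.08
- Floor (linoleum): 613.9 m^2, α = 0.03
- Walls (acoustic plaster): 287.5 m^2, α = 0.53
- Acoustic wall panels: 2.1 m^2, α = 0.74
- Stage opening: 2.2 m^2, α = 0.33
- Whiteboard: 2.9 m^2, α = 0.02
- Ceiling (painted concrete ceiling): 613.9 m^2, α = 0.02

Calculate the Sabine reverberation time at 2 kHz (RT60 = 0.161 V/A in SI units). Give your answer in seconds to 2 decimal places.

1.59 sec

Equivalent absorption area: A = 7.7·0.08 + 613.9·0.03 + 287.5·0.53 + 2.1·0.74 + 2.2·0.33 + 2.9·0.02 + 613.9·0.02 = 186.024 m^2.
Room volume: 1841.64 m³.
T = 0.161 V/A = 0.161·1841.64/186.024 = 1.59 s.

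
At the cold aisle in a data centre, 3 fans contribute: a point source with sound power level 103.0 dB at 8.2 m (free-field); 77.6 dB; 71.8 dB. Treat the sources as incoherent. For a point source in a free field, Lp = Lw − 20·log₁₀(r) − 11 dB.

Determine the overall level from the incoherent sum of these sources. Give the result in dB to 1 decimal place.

79.8 dB

Source at 8.2 m: Lp = 103.0 − 20·log₁₀(8.2) − 11 = 73.7 dB.
Converting to relative power and adding: 10^(73.7/10) + 10^(77.6/10) + 10^(71.8/10) = 9.612e+07.
Back to dB: 10·log₁₀ Σ = 79.8 dB.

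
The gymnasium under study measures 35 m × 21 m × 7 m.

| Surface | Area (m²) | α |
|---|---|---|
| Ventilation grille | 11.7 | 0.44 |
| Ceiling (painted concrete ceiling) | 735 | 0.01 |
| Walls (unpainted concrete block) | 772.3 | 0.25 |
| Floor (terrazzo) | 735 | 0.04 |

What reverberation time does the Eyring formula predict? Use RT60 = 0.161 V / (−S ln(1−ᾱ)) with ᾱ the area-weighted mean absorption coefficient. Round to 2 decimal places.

Total surface area S = 11.7 + 735 + 772.3 + 735 = 2254.0 m².
Absorption A = 11.7·0.44 + 735·0.01 + 772.3·0.25 + 735·0.04 = 234.973 sabins.
ᾱ = 234.973 / 2254.0 = 0.1042.
Eyring denominator: −S ln(1−ᾱ) = 248.026.
V = 35 × 21 × 7 = 5145 m³.
T = 0.161·V/[−S·ln(1−ᾱ)] = 0.161·5145/248.026 = 3.34 s.

3.34 s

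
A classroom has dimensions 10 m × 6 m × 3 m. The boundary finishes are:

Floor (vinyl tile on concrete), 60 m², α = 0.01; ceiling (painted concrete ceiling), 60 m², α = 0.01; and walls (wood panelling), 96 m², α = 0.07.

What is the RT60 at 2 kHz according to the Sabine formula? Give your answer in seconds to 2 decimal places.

Equivalent absorption area: A = 60*0.01 + 60*0.01 + 96*0.07 = 7.920 m².
Room volume: 180 m³.
T = 0.161 V/A = 0.161·180/7.920 = 3.66 s.

3.66 s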